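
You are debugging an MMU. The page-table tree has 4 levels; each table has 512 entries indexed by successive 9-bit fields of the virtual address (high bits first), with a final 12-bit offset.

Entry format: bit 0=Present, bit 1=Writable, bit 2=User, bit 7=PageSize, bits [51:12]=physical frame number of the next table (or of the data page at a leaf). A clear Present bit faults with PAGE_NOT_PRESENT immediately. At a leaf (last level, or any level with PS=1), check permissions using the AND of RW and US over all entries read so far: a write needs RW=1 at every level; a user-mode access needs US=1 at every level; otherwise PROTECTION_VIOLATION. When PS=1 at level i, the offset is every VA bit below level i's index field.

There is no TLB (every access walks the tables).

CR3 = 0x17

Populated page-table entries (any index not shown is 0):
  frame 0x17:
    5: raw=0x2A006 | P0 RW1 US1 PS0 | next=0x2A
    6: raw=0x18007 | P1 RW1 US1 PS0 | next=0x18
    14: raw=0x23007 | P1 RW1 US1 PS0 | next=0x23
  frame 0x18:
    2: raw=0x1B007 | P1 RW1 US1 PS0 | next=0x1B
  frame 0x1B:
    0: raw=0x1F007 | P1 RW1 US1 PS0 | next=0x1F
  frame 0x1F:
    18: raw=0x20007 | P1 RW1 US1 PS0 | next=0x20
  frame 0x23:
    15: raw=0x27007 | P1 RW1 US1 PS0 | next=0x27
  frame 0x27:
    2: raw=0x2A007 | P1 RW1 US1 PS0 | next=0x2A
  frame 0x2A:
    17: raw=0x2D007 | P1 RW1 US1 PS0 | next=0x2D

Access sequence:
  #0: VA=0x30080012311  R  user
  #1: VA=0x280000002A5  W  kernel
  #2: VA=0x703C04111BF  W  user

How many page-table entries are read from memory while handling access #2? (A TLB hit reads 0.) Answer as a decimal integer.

Per-access translation:
#0 VA=0x30080012311 (r,user):
  [0] read 0x17 idx=6: raw=0x18007 flags P=1 W=1 U=1 S=0
  [1] read 0x18 idx=2: raw=0x1B007 flags P=1 W=1 U=1 S=0
  [2] read 0x1B idx=0: raw=0x1F007 flags P=1 W=1 U=1 S=0
  [3] read 0x1F idx=18: raw=0x20007 flags P=1 W=1 U=1 S=0
  → PA=0x20311  (4 entries read)
#1 VA=0x280000002A5 (w,kernel):
  [0] read 0x17 idx=5: raw=0x2A006 flags P=0 W=1 U=1 S=0
  ⇒ fault: PAGE_NOT_PRESENT  — 1 lookups
#2 VA=0x703C04111BF (w,user):
  [0] read 0x17 idx=14: raw=0x23007 flags P=1 W=1 U=1 S=0
  [1] read 0x23 idx=15: raw=0x27007 flags P=1 W=1 U=1 S=0
  [2] read 0x27 idx=2: raw=0x2A007 flags P=1 W=1 U=1 S=0
  [3] read 0x2A idx=17: raw=0x2D007 flags P=1 W=1 U=1 S=0
  → PA=0x2D1BF  (4 entries read)

Entries read for #2: 4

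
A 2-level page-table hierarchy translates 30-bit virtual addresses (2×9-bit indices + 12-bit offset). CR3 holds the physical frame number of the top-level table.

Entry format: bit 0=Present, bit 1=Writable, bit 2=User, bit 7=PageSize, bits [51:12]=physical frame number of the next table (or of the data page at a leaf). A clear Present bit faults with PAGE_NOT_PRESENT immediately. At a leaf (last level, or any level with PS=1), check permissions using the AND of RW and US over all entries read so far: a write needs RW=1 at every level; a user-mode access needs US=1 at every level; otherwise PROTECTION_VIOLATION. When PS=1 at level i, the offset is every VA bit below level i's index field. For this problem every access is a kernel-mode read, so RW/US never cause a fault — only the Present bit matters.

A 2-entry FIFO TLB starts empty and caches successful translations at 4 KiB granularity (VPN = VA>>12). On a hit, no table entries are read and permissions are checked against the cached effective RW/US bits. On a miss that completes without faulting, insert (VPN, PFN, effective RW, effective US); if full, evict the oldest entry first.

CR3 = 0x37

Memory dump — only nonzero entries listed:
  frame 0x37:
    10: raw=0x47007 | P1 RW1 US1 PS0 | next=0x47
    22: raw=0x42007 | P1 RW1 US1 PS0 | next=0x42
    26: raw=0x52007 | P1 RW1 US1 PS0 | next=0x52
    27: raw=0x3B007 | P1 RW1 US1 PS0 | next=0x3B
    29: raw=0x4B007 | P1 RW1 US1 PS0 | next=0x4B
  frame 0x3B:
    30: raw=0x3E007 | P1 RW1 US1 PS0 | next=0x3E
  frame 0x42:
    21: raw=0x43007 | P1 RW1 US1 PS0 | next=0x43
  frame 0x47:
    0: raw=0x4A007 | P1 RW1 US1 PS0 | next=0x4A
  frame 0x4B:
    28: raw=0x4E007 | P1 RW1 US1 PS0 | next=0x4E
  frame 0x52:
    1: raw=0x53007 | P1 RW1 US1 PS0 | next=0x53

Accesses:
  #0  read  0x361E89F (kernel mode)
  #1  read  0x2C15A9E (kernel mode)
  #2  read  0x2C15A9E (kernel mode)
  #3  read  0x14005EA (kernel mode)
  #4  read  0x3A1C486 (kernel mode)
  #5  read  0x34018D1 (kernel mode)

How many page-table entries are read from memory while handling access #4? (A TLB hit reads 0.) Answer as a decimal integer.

Walk each access:
#0 VA=0x361E89F (r,kernel):
  L0: frame=0x37 idx=27 entry=0x3B007 [P=1 RW=1 US=1 PS=0]
  L1: frame=0x3B idx=30 entry=0x3E007 [P=1 RW=1 US=1 PS=0]
  → PA=0x3E89F  (2 entries read)
#1 VA=0x2C15A9E (r,kernel):
  L0: frame=0x37 idx=22 entry=0x42007 [P=1 RW=1 US=1 PS=0]
  L1: frame=0x42 idx=21 entry=0x43007 [P=1 RW=1 US=1 PS=0]
  → PA=0x43A9E  (2 entries read)
#2 VA=0x2C15A9E (r,kernel):
  TLB hit vpn=0x2C15 → PA=0x43A9E
#3 VA=0x14005EA (r,kernel):
  L0: frame=0x37 idx=10 entry=0x47007 [P=1 RW=1 US=1 PS=0]
  L1: frame=0x47 idx=0 entry=0x4A007 [P=1 RW=1 US=1 PS=0]
  → PA=0x4A5EA  (2 entries read)
#4 VA=0x3A1C486 (r,kernel):
  L0: frame=0x37 idx=29 entry=0x4B007 [P=1 RW=1 US=1 PS=0]
  L1: frame=0x4B idx=28 entry=0x4E007 [P=1 RW=1 US=1 PS=0]
  → PA=0x4E486  (2 entries read)
#5 VA=0x34018D1 (r,kernel):
  L0: frame=0x37 idx=26 entry=0x52007 [P=1 RW=1 US=1 PS=0]
  L1: frame=0x52 idx=1 entry=0x53007 [P=1 RW=1 US=1 PS=0]
  → PA=0x538D1  (2 entries read)

Entries read for #4: 2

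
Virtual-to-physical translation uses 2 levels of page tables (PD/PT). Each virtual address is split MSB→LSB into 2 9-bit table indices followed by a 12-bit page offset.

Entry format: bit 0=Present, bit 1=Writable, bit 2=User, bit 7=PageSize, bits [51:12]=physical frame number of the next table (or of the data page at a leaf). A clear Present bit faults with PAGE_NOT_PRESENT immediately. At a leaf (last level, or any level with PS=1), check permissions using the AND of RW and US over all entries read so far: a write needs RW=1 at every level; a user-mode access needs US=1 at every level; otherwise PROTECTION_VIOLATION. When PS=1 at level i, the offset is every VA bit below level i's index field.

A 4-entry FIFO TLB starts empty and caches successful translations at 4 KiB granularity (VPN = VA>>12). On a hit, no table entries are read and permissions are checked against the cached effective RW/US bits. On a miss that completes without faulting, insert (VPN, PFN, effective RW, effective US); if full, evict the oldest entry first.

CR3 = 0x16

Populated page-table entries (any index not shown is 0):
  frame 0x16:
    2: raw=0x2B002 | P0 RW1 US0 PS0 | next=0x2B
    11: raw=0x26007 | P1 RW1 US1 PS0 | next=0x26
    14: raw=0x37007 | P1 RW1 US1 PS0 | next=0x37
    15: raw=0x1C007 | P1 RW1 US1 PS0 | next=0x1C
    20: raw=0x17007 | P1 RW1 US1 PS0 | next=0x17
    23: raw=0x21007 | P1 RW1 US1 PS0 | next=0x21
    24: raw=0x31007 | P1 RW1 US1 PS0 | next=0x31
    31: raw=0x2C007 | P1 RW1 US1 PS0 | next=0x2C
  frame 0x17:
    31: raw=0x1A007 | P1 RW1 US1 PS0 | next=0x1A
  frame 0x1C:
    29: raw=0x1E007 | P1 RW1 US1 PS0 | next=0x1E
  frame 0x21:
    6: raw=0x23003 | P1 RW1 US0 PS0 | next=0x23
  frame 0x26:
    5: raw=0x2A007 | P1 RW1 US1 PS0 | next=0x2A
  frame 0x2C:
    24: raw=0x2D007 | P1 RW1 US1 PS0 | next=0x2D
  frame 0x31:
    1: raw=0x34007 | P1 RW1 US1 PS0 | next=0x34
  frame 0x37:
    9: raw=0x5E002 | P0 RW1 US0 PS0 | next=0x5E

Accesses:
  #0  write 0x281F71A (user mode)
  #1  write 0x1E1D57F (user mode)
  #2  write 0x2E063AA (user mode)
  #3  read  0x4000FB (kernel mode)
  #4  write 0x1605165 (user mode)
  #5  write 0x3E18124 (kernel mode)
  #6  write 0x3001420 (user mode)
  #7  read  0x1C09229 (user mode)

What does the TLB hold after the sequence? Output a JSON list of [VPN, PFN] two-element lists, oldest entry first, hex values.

Walk each access:
#0 VA=0x281F71A (w,user):
  L0 @0x16[20] → 0x17007  P=1,RW=1,US=1,PS=0
  L1 @0x17[31] → 0x1A007  P=1,RW=1,US=1,PS=0
  → PA=0x1A71A  (2 entries read)
#1 VA=0x1E1D57F (w,user):
  L0 @0x16[15] → 0x1C007  P=1,RW=1,US=1,PS=0
  L1 @0x1C[29] → 0x1E007  P=1,RW=1,US=1,PS=0
  → PA=0x1E57F  (2 entries read)
#2 VA=0x2E063AA (w,user):
  L0 @0x16[23] → 0x21007  P=1,RW=1,US=1,PS=0
  L1 @0x21[6] → 0x23003  P=1,RW=1,US=0,PS=0
  ⇒ fault: PROTECTION_VIOLATION  — 2 lookups
#3 VA=0x4000FB (r,kernel):
  L0 @0x16[2] → 0x2B002  P=0,RW=1,US=0,PS=0
  ⇒ fault: PAGE_NOT_PRESENT  — 1 lookups
#4 VA=0x1605165 (w,user):
  L0 @0x16[11] → 0x26007  P=1,RW=1,US=1,PS=0
  L1 @0x26[5] → 0x2A007  P=1,RW=1,US=1,PS=0
  → PA=0x2A165  (2 entries read)
#5 VA=0x3E18124 (w,kernel):
  L0 @0x16[31] → 0x2C007  P=1,RW=1,US=1,PS=0
  L1 @0x2C[24] → 0x2D007  P=1,RW=1,US=1,PS=0
  → PA=0x2D124  (2 entries read)
#6 VA=0x3001420 (w,user):
  L0 @0x16[24] → 0x31007  P=1,RW=1,US=1,PS=0
  L1 @0x31[1] → 0x34007  P=1,RW=1,US=1,PS=0
  → PA=0x34420  (2 entries read)
#7 VA=0x1C09229 (r,user):
  L0 @0x16[14] → 0x37007  P=1,RW=1,US=1,PS=0
  L1 @0x37[9] → 0x5E002  P=0,RW=1,US=0,PS=0
  ⇒ fault: PAGE_NOT_PRESENT  — 2 lookups

TLB: [["0x1E1D", "0x1E"], ["0x1605", "0x2A"], ["0x3E18", "0x2D"], ["0x3001", "0x34"]]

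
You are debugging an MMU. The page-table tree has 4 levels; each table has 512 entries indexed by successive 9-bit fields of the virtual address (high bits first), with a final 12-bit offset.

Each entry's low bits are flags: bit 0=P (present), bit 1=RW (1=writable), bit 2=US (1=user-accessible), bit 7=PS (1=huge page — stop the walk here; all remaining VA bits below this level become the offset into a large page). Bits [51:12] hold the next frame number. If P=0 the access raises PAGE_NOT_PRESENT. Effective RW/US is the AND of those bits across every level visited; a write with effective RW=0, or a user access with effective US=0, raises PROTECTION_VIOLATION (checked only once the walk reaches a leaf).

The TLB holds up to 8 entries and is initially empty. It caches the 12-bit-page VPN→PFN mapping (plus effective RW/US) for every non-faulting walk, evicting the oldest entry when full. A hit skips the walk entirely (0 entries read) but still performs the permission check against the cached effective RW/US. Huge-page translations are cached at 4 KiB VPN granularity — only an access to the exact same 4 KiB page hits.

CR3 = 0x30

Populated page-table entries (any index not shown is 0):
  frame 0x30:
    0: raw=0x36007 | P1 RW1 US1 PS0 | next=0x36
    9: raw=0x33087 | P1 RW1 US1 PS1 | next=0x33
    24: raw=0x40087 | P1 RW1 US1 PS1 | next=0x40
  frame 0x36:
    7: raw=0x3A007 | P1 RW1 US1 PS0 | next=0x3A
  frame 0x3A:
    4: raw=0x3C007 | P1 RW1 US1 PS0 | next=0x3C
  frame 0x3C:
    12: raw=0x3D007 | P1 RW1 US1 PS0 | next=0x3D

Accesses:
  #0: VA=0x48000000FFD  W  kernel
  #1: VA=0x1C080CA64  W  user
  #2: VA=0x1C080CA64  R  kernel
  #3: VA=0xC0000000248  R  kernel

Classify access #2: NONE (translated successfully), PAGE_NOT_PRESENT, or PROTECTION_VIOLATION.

Trace:
#0 VA=0x48000000FFD (w,kernel):
  L0: frame=0x30 idx=9 entry=0x33087 [P=1 RW=1 US=1 PS=1]
  ⇒ phys 0x33FFD (huge @L0)  [1 reads]
#1 VA=0x1C080CA64 (w,user):
  L0: frame=0x30 idx=0 entry=0x36007 [P=1 RW=1 US=1 PS=0]
  L1: frame=0x36 idx=7 entry=0x3A007 [P=1 RW=1 US=1 PS=0]
  L2: frame=0x3A idx=4 entry=0x3C007 [P=1 RW=1 US=1 PS=0]
  L3: frame=0x3C idx=12 entry=0x3D007 [P=1 RW=1 US=1 PS=0]
  ⇒ phys 0x3DA64  [4 reads]
#2 VA=0x1C080CA64 (r,kernel):
  TLB hit vpn=0x1C080C → PA=0x3DA64
#3 VA=0xC0000000248 (r,kernel):
  L0: frame=0x30 idx=24 entry=0x40087 [P=1 RW=1 US=1 PS=1]
  ⇒ phys 0x40248 (huge @L0)  [1 reads]

Access #2 fault: NONE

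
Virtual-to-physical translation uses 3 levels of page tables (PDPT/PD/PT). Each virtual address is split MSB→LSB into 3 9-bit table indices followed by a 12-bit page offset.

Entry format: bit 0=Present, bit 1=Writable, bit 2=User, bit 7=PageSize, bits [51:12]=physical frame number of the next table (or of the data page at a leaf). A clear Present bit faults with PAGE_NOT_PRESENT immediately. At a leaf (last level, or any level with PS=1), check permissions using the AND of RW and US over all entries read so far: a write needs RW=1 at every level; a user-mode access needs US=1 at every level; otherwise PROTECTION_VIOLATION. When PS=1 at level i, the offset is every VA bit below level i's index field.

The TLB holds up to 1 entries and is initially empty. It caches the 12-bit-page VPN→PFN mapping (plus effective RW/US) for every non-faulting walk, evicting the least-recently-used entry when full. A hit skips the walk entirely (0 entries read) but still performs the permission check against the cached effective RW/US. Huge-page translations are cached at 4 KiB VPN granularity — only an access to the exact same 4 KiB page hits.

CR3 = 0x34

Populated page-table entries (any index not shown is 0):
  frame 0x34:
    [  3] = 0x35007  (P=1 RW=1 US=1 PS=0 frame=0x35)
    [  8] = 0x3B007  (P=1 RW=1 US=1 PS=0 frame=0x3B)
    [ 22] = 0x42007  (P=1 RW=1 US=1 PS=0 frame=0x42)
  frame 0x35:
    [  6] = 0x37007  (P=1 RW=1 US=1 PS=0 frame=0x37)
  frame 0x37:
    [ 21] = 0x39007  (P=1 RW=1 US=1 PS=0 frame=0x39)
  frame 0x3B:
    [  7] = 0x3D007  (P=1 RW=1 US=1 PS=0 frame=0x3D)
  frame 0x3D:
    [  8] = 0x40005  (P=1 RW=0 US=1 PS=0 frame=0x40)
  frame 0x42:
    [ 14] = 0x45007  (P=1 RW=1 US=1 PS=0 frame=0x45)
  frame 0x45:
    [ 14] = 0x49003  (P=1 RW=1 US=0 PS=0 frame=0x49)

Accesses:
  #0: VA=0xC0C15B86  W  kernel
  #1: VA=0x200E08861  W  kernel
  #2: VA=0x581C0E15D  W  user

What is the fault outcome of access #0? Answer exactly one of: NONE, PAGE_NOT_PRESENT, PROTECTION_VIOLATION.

Per-access translation:
#0 VA=0xC0C15B86 (w,kernel):
  L0 @0x34[3] → 0x35007  P=1,RW=1,US=1,PS=0
  L1 @0x35[6] → 0x37007  P=1,RW=1,US=1,PS=0
  L2 @0x37[21] → 0x39007  P=1,RW=1,US=1,PS=0
  → PA=0x39B86  (3 entries read)
#1 VA=0x200E08861 (w,kernel):
  L0 @0x34[8] → 0x3B007  P=1,RW=1,US=1,PS=0
  L1 @0x3B[7] → 0x3D007  P=1,RW=1,US=1,PS=0
  L2 @0x3D[8] → 0x40005  P=1,RW=0,US=1,PS=0
  ⇒ fault: PROTECTION_VIOLATION  — 3 lookups
#2 VA=0x581C0E15D (w,user):
  L0 @0x34[22] → 0x42007  P=1,RW=1,US=1,PS=0
  L1 @0x42[14] → 0x45007  P=1,RW=1,US=1,PS=0
  L2 @0x45[14] → 0x49003  P=1,RW=1,US=0,PS=0
  ⇒ fault: PROTECTION_VIOLATION  — 3 lookups

Access #0 fault: NONE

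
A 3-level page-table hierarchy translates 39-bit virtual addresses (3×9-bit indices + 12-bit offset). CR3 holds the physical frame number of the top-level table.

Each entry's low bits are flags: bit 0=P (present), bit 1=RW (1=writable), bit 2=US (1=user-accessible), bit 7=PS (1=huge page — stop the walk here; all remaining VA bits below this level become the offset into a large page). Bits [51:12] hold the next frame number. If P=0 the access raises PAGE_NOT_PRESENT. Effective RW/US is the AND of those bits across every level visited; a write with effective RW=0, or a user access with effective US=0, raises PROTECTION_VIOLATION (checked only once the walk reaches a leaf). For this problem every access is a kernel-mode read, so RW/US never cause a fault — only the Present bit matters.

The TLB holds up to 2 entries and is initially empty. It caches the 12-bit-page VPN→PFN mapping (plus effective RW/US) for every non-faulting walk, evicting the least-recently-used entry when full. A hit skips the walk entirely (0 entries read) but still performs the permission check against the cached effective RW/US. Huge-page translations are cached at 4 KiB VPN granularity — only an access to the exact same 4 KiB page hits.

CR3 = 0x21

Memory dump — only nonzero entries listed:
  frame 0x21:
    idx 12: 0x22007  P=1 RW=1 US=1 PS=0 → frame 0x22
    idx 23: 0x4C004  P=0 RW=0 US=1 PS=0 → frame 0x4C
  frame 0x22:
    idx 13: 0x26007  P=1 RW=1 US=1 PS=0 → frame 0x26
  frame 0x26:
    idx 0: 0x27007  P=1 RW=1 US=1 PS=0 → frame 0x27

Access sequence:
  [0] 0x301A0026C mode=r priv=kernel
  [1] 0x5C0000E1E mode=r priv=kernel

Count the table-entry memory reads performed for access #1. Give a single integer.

Walk each access:
#0 VA=0x301A0026C (r,kernel):
  L0: frame=0x21 idx=12 entry=0x22007 [P=1 RW=1 US=1 PS=0]
  L1: frame=0x22 idx=13 entry=0x26007 [P=1 RW=1 US=1 PS=0]
  L2: frame=0x26 idx=0 entry=0x27007 [P=1 RW=1 US=1 PS=0]
  ⇒ phys 0x2726C  [3 reads]
#1 VA=0x5C0000E1E (r,kernel):
  L0: frame=0x21 idx=23 entry=0x4C004 [P=0 RW=0 US=1 PS=0]
  ⇒ fault: PAGE_NOT_PRESENT  — 1 lookups

Entries read for #1: 1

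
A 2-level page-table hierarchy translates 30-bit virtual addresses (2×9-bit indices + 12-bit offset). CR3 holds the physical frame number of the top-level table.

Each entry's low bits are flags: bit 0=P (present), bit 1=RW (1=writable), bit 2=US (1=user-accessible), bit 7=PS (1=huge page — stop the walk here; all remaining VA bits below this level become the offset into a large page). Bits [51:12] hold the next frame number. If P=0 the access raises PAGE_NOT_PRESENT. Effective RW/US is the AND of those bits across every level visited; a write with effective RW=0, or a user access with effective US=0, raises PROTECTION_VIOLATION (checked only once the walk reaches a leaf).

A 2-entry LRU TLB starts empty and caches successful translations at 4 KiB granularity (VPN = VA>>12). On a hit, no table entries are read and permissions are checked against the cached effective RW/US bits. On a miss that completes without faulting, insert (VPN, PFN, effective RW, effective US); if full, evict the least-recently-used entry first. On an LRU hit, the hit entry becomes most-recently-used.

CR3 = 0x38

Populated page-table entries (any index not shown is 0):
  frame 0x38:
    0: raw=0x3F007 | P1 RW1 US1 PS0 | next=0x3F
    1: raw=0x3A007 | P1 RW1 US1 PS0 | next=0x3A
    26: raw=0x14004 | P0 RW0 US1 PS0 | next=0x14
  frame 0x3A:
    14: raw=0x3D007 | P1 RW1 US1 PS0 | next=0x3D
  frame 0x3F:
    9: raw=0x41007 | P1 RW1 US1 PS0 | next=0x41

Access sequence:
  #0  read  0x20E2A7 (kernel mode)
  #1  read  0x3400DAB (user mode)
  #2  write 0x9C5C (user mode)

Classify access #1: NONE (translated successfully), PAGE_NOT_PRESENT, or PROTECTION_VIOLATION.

Trace:
#0 VA=0x20E2A7 (r,kernel):
  L0 @0x38[1] → 0x3A007  P=1,RW=1,US=1,PS=0
  L1 @0x3A[14] → 0x3D007  P=1,RW=1,US=1,PS=0
  ✓ 0x3D2A7  — 2 lookups
#1 VA=0x3400DAB (r,user):
  L0 @0x38[26] → 0x14004  P=0,RW=0,US=1,PS=0
  ⇒ fault: PAGE_NOT_PRESENT  — 1 lookups
#2 VA=0x9C5C (w,user):
  L0 @0x38[0] → 0x3F007  P=1,RW=1,US=1,PS=0
  L1 @0x3F[9] → 0x41007  P=1,RW=1,US=1,PS=0
  ✓ 0x41C5C  — 2 lookups

Access #1 fault: PAGE_NOT_PRESENT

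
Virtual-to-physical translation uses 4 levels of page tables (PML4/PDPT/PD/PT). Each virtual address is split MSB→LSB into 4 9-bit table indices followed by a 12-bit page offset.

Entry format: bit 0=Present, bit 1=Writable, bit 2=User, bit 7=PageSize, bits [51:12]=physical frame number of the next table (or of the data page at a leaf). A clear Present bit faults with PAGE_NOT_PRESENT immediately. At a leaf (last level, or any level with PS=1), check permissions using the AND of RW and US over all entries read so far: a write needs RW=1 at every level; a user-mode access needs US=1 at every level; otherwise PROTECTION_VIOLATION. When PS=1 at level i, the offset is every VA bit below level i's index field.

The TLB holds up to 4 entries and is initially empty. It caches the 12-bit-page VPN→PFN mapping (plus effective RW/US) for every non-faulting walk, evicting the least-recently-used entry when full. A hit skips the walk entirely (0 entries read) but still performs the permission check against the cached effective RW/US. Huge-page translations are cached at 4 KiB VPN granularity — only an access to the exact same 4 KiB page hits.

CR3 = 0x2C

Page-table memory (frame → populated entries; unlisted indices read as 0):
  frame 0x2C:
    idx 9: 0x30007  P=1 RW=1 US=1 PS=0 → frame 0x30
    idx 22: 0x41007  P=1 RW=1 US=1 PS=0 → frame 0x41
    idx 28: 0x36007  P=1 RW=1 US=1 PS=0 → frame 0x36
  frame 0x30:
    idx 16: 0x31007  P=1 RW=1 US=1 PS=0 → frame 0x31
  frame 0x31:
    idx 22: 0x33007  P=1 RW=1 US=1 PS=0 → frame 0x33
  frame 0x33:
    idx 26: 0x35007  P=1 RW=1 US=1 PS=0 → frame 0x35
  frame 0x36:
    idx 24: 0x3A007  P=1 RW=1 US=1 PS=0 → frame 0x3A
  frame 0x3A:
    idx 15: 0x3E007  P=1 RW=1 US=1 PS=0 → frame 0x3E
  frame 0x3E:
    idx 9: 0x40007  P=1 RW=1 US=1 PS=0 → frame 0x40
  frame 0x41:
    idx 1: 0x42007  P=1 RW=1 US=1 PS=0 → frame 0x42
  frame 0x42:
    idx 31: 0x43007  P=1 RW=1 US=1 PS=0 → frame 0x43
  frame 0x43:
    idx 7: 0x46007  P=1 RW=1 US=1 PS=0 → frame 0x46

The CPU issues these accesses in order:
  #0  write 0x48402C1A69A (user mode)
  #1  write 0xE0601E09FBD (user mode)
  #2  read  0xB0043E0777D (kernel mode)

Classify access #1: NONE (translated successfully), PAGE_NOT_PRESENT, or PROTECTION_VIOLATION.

Trace:
#0 VA=0x48402C1A69A (w,user):
  L0 @0x2C[9] → 0x30007  P=1,RW=1,US=1,PS=0
  L1 @0x30[16] → 0x31007  P=1,RW=1,US=1,PS=0
  L2 @0x31[22] → 0x33007  P=1,RW=1,US=1,PS=0
  L3 @0x33[26] → 0x35007  P=1,RW=1,US=1,PS=0
  ⇒ phys 0x3569A  [4 reads]
#1 VA=0xE0601E09FBD (w,user):
  L0 @0x2C[28] → 0x36007  P=1,RW=1,US=1,PS=0
  L1 @0x36[24] → 0x3A007  P=1,RW=1,US=1,PS=0
  L2 @0x3A[15] → 0x3E007  P=1,RW=1,US=1,PS=0
  L3 @0x3E[9] → 0x40007  P=1,RW=1,US=1,PS=0
  ⇒ phys 0x40FBD  [4 reads]
#2 VA=0xB0043E0777D (r,kernel):
  L0 @0x2C[22] → 0x41007  P=1,RW=1,US=1,PS=0
  L1 @0x41[1] → 0x42007  P=1,RW=1,US=1,PS=0
  L2 @0x42[31] → 0x43007  P=1,RW=1,US=1,PS=0
  L3 @0x43[7] → 0x46007  P=1,RW=1,US=1,PS=0
  ⇒ phys 0x4677D  [4 reads]

Access #1 fault: NONE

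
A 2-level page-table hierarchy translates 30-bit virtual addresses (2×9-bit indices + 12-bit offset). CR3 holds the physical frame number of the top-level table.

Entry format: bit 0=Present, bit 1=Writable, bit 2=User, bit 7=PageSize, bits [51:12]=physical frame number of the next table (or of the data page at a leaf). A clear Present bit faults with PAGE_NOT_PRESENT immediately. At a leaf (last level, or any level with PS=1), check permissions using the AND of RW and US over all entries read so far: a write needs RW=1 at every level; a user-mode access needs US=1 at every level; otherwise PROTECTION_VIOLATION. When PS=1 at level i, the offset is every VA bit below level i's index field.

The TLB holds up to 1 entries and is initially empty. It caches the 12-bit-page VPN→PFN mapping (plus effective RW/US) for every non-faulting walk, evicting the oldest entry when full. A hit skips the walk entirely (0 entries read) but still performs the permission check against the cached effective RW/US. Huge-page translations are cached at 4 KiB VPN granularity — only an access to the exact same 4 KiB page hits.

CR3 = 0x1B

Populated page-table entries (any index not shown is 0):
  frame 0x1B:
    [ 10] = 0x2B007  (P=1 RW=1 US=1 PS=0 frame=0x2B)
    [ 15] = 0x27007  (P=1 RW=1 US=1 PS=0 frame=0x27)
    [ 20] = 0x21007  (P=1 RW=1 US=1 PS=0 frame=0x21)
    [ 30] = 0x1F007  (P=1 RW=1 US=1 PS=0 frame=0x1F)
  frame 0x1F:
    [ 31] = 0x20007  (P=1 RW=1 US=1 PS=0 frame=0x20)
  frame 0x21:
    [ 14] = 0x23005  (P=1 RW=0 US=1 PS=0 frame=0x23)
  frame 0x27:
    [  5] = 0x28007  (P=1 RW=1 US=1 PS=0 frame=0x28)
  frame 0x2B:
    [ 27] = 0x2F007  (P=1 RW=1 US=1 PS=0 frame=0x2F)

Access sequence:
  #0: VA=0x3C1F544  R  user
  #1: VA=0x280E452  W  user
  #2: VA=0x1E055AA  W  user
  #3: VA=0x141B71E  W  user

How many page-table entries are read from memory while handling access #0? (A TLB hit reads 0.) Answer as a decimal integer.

Per-access translation:
#0 VA=0x3C1F544 (r,user):
  L0 @0x1B[30] → 0x1F007  P=1,RW=1,US=1,PS=0
  L1 @0x1F[31] → 0x20007  P=1,RW=1,US=1,PS=0
  ⇒ phys 0x20544  [2 reads]
#1 VA=0x280E452 (w,user):
  L0 @0x1B[20] → 0x21007  P=1,RW=1,US=1,PS=0
  L1 @0x21[14] → 0x23005  P=1,RW=0,US=1,PS=0
  ⇒ fault: PROTECTION_VIOLATION  — 2 lookups
#2 VA=0x1E055AA (w,user):
  L0 @0x1B[15] → 0x27007  P=1,RW=1,US=1,PS=0
  L1 @0x27[5] → 0x28007  P=1,RW=1,US=1,PS=0
  ⇒ phys 0x285AA  [2 reads]
#3 VA=0x141B71E (w,user):
  L0 @0x1B[10] → 0x2B007  P=1,RW=1,US=1,PS=0
  L1 @0x2B[27] → 0x2F007  P=1,RW=1,US=1,PS=0
  ⇒ phys 0x2F71E  [2 reads]

Entries read for #0: 2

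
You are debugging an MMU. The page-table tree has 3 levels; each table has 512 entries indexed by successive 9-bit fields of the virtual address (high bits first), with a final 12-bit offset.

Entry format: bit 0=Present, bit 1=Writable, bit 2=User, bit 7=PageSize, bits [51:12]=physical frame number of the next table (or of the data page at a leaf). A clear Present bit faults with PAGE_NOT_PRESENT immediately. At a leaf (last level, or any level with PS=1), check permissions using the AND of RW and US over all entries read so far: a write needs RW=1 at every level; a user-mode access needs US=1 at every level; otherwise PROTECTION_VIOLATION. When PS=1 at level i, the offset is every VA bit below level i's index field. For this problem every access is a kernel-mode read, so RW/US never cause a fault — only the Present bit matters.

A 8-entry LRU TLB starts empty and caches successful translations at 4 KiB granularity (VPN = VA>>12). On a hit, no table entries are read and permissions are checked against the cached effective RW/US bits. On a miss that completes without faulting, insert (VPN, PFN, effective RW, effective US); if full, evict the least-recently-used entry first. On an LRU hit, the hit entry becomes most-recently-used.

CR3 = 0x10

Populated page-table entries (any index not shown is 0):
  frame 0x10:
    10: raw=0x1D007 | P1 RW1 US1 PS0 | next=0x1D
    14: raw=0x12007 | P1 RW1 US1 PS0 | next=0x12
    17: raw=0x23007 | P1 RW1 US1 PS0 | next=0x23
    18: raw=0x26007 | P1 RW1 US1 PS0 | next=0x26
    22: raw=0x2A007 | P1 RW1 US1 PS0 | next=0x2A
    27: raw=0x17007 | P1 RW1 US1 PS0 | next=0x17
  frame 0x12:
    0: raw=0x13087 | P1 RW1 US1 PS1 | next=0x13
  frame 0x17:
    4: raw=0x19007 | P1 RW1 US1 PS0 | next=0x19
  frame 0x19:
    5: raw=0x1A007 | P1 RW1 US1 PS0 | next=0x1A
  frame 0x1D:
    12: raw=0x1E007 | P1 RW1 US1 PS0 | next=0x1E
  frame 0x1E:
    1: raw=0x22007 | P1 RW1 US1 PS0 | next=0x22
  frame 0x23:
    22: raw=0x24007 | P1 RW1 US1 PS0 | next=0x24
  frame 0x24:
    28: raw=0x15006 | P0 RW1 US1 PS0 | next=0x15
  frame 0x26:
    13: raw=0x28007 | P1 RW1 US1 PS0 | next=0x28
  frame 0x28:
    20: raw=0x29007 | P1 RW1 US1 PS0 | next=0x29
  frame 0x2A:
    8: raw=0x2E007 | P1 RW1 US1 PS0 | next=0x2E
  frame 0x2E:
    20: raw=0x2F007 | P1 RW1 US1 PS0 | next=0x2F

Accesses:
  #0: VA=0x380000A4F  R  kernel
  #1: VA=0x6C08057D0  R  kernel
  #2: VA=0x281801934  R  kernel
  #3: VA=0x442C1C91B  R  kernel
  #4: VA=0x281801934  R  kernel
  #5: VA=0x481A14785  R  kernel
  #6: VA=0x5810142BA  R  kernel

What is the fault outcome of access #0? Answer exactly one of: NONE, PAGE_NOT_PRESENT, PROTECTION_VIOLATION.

Per-access translation:
#0 VA=0x380000A4F (r,kernel):
  lvl0: tbl 0x10, slot 14 ⇒ 0x12007 (P1/RW1/US1/PS0)
  lvl1: tbl 0x12, slot 0 ⇒ 0x13087 (P1/RW1/US1/PS1)
  → PA=0x13A4F (huge @L1)  (2 entries read)
#1 VA=0x6C08057D0 (r,kernel):
  lvl0: tbl 0x10, slot 27 ⇒ 0x17007 (P1/RW1/US1/PS0)
  lvl1: tbl 0x17, slot 4 ⇒ 0x19007 (P1/RW1/US1/PS0)
  lvl2: tbl 0x19, slot 5 ⇒ 0x1A007 (P1/RW1/US1/PS0)
  → PA=0x1A7D0  (3 entries read)
#2 VA=0x281801934 (r,kernel):
  lvl0: tbl 0x10, slot 10 ⇒ 0x1D007 (P1/RW1/US1/PS0)
  lvl1: tbl 0x1D, slot 12 ⇒ 0x1E007 (P1/RW1/US1/PS0)
  lvl2: tbl 0x1E, slot 1 ⇒ 0x22007 (P1/RW1/US1/PS0)
  → PA=0x22934  (3 entries read)
#3 VA=0x442C1C91B (r,kernel):
  lvl0: tbl 0x10, slot 17 ⇒ 0x23007 (P1/RW1/US1/PS0)
  lvl1: tbl 0x23, slot 22 ⇒ 0x24007 (P1/RW1/US1/PS0)
  lvl2: tbl 0x24, slot 28 ⇒ 0x15006 (P0/RW1/US1/PS0)
  ✗ PAGE_NOT_PRESENT  [3 reads]
#4 VA=0x281801934 (r,kernel):
  TLB hit vpn=0x281801 → PA=0x22934
#5 VA=0x481A14785 (r,kernel):
  lvl0: tbl 0x10, slot 18 ⇒ 0x26007 (P1/RW1/US1/PS0)
  lvl1: tbl 0x26, slot 13 ⇒ 0x28007 (P1/RW1/US1/PS0)
  lvl2: tbl 0x28, slot 20 ⇒ 0x29007 (P1/RW1/US1/PS0)
  → PA=0x29785  (3 entries read)
#6 VA=0x5810142BA (r,kernel):
  lvl0: tbl 0x10, slot 22 ⇒ 0x2A007 (P1/RW1/US1/PS0)
  lvl1: tbl 0x2A, slot 8 ⇒ 0x2E007 (P1/RW1/US1/PS0)
  lvl2: tbl 0x2E, slot 20 ⇒ 0x2F007 (P1/RW1/US1/PS0)
  → PA=0x2F2BA  (3 entries read)

Access #0 fault: NONE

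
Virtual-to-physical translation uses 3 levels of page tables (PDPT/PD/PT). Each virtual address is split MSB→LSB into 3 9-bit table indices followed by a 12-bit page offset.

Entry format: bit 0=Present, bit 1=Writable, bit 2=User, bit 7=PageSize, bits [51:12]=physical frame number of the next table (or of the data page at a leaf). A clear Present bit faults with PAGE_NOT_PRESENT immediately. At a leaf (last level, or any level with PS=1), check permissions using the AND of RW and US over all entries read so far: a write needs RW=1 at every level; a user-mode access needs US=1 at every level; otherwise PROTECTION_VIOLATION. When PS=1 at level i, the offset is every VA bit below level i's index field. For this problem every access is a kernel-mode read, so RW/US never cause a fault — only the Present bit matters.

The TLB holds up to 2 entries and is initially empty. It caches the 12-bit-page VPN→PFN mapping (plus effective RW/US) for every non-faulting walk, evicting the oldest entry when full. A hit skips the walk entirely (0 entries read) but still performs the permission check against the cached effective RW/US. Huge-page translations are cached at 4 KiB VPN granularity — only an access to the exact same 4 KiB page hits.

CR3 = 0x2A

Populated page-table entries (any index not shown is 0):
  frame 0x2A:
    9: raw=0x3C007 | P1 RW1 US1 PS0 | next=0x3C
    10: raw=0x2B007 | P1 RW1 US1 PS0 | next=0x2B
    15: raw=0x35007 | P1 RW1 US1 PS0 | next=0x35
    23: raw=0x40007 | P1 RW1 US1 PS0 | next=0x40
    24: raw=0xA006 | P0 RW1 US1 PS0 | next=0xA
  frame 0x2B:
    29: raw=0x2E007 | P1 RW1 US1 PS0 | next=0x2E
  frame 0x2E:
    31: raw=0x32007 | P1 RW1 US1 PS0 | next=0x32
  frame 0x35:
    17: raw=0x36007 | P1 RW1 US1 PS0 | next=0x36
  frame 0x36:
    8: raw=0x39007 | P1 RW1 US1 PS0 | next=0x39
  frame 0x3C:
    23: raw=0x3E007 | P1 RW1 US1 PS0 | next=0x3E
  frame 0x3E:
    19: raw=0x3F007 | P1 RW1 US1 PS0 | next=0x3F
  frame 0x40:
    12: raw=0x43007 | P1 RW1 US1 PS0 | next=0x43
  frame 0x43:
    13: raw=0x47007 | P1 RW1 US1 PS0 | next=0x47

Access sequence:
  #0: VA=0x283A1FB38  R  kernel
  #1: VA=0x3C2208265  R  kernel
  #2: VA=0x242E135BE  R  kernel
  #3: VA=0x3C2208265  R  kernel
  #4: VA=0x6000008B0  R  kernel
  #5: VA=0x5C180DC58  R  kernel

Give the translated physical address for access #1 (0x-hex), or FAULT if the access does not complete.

Walk each access:
#0 VA=0x283A1FB38 (r,kernel):
  L0 @0x2A[10] → 0x2B007  P=1,RW=1,US=1,PS=0
  L1 @0x2B[29] → 0x2E007  P=1,RW=1,US=1,PS=0
  L2 @0x2E[31] → 0x32007  P=1,RW=1,US=1,PS=0
  ⇒ phys 0x32B38  [3 reads]
#1 VA=0x3C2208265 (r,kernel):
  L0 @0x2A[15] → 0x35007  P=1,RW=1,US=1,PS=0
  L1 @0x35[17] → 0x36007  P=1,RW=1,US=1,PS=0
  L2 @0x36[8] → 0x39007  P=1,RW=1,US=1,PS=0
  ⇒ phys 0x39265  [3 reads]
#2 VA=0x242E135BE (r,kernel):
  L0 @0x2A[9] → 0x3C007  P=1,RW=1,US=1,PS=0
  L1 @0x3C[23] → 0x3E007  P=1,RW=1,US=1,PS=0
  L2 @0x3E[19] → 0x3F007  P=1,RW=1,US=1,PS=0
  ⇒ phys 0x3F5BE  [3 reads]
#3 VA=0x3C2208265 (r,kernel):
  TLB hit vpn=0x3C2208 → PA=0x39265
#4 VA=0x6000008B0 (r,kernel):
  L0 @0x2A[24] → 0xA006  P=0,RW=1,US=1,PS=0
  ✗ PAGE_NOT_PRESENT  [1 reads]
#5 VA=0x5C180DC58 (r,kernel):
  L0 @0x2A[23] → 0x40007  P=1,RW=1,US=1,PS=0
  L1 @0x40[12] → 0x43007  P=1,RW=1,US=1,PS=0
  L2 @0x43[13] → 0x47007  P=1,RW=1,US=1,PS=0
  ⇒ phys 0x47C58  [3 reads]

Access #1 PA: 0x39265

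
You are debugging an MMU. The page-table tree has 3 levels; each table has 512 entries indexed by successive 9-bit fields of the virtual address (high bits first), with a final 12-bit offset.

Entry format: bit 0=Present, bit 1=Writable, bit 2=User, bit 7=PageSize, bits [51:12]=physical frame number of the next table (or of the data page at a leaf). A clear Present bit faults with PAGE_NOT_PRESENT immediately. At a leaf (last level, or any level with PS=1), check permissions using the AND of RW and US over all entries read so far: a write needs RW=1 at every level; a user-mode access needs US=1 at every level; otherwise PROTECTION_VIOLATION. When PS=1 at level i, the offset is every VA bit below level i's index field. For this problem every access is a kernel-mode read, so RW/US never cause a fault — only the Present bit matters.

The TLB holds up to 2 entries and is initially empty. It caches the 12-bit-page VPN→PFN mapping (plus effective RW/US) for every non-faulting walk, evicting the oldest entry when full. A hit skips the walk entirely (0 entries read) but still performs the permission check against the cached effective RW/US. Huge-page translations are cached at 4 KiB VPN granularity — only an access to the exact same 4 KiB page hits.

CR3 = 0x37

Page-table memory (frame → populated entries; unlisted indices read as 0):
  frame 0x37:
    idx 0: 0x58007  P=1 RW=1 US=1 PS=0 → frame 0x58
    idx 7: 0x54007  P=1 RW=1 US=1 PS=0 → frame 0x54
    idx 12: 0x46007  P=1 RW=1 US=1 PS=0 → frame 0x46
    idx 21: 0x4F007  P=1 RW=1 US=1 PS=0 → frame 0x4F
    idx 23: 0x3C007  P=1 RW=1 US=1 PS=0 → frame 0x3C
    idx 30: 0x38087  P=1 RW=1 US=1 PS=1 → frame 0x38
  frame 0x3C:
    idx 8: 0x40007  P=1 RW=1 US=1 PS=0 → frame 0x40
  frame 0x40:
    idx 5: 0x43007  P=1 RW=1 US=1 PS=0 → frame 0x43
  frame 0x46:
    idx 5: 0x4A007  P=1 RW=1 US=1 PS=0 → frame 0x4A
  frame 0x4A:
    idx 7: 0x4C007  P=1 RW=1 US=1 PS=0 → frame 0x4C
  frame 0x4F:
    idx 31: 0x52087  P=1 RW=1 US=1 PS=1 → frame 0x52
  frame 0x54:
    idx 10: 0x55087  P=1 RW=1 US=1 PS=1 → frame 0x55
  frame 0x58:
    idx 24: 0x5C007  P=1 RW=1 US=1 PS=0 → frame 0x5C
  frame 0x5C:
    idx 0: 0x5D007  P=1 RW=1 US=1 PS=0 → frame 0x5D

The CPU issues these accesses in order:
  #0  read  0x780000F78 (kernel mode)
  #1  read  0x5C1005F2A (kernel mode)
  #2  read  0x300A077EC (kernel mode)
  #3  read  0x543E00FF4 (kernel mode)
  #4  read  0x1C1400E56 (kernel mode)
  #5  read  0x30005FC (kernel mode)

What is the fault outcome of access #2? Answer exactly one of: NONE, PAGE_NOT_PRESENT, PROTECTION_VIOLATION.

Walk each access:
#0 VA=0x780000F78 (r,kernel):
  L0 @0x37[30] → 0x38087  P=1,RW=1,US=1,PS=1
  → PA=0x38F78 (huge @L0)  (1 entries read)
#1 VA=0x5C1005F2A (r,kernel):
  L0 @0x37[23] → 0x3C007  P=1,RW=1,US=1,PS=0
  L1 @0x3C[8] → 0x40007  P=1,RW=1,US=1,PS=0
  L2 @0x40[5] → 0x43007  P=1,RW=1,US=1,PS=0
  → PA=0x43F2A  (3 entries read)
#2 VA=0x300A077EC (r,kernel):
  L0 @0x37[12] → 0x46007  P=1,RW=1,US=1,PS=0
  L1 @0x46[5] → 0x4A007  P=1,RW=1,US=1,PS=0
  L2 @0x4A[7] → 0x4C007  P=1,RW=1,US=1,PS=0
  → PA=0x4C7EC  (3 entries read)
#3 VA=0x543E00FF4 (r,kernel):
  L0 @0x37[21] → 0x4F007  P=1,RW=1,US=1,PS=0
  L1 @0x4F[31] → 0x52087  P=1,RW=1,US=1,PS=1
  → PA=0x52FF4 (huge @L1)  (2 entries read)
#4 VA=0x1C1400E56 (r,kernel):
  L0 @0x37[7] → 0x54007  P=1,RW=1,US=1,PS=0
  L1 @0x54[10] → 0x55087  P=1,RW=1,US=1,PS=1
  → PA=0x55E56 (huge @L1)  (2 entries read)
#5 VA=0x30005FC (r,kernel):
  L0 @0x37[0] → 0x58007  P=1,RW=1,US=1,PS=0
  L1 @0x58[24] → 0x5C007  P=1,RW=1,US=1,PS=0
  L2 @0x5C[0] → 0x5D007  P=1,RW=1,US=1,PS=0
  → PA=0x5D5FC  (3 entries read)

Access #2 fault: NONE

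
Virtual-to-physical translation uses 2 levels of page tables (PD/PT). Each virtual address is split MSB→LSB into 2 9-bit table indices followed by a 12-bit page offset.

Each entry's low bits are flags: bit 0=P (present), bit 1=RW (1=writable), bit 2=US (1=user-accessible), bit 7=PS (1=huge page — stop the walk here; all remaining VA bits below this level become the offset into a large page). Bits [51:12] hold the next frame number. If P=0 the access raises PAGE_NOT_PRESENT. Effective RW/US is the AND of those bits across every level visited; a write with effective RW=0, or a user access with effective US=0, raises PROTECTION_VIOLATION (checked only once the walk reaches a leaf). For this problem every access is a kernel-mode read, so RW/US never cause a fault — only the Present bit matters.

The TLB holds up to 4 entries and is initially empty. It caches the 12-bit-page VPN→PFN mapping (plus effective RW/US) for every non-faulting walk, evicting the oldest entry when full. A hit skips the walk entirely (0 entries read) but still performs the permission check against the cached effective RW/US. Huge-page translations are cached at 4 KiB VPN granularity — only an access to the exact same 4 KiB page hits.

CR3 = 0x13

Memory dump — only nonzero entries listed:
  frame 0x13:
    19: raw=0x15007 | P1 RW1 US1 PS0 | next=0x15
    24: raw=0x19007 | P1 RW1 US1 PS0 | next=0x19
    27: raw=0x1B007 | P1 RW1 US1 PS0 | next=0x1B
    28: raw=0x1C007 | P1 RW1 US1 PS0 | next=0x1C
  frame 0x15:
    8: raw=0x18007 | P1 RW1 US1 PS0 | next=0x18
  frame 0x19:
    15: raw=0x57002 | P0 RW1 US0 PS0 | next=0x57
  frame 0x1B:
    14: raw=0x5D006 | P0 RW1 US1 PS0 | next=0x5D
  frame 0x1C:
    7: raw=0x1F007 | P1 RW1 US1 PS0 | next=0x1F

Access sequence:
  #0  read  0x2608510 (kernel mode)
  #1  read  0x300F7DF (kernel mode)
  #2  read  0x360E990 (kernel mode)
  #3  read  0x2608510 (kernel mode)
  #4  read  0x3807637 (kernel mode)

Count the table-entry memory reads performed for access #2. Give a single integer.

Trace:
#0 VA=0x2608510 (r,kernel):
  [0] read 0x13 idx=19: raw=0x15007 flags P=1 W=1 U=1 S=0
  [1] read 0x15 idx=8: raw=0x18007 flags P=1 W=1 U=1 S=0
  ⇒ phys 0x18510  [2 reads]
#1 VA=0x300F7DF (r,kernel):
  [0] read 0x13 idx=24: raw=0x19007 flags P=1 W=1 U=1 S=0
  [1] read 0x19 idx=15: raw=0x57002 flags P=0 W=1 U=0 S=0
  → PAGE_NOT_PRESENT  (2 entries read)
#2 VA=0x360E990 (r,kernel):
  [0] read 0x13 idx=27: raw=0x1B007 flags P=1 W=1 U=1 S=0
  [1] read 0x1B idx=14: raw=0x5D006 flags P=0 W=1 U=1 S=0
  → PAGE_NOT_PRESENT  (2 entries read)
#3 VA=0x2608510 (r,kernel):
  TLB hit vpn=0x2608 → PA=0x18510
#4 VA=0x3807637 (r,kernel):
  [0] read 0x13 idx=28: raw=0x1C007 flags P=1 W=1 U=1 S=0
  [1] read 0x1C idx=7: raw=0x1F007 flags P=1 W=1 U=1 S=0
  ⇒ phys 0x1F637  [2 reads]

Entries read for #2: 2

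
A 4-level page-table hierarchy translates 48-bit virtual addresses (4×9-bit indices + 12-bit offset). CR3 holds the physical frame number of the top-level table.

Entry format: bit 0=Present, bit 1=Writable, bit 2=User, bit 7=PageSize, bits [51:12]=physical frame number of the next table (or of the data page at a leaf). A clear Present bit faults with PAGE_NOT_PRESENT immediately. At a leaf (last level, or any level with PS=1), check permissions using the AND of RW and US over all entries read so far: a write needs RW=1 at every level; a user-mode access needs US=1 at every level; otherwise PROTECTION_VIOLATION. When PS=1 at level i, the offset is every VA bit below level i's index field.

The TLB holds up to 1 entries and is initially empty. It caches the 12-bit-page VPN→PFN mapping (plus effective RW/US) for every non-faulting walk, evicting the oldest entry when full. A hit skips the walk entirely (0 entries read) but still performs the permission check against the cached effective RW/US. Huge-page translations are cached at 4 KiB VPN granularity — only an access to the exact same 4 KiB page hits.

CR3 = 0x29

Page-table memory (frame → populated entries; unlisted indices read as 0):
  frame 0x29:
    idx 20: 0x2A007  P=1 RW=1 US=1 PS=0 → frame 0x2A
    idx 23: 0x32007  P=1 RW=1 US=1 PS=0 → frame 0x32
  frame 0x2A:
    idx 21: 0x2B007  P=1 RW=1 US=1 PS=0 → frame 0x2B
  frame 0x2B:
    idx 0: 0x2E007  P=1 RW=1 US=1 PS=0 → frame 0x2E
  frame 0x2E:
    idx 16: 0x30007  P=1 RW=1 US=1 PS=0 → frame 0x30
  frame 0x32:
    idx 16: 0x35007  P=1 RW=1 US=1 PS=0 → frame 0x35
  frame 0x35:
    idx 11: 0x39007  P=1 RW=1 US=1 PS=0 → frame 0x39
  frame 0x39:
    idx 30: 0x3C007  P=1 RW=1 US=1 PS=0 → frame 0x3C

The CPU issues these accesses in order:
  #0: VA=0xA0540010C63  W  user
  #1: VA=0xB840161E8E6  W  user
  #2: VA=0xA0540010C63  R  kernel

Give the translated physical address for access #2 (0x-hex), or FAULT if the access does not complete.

Walk each access:
#0 VA=0xA0540010C63 (w,user):
  L0: frame=0x29 idx=20 entry=0x2A007 [P=1 RW=1 US=1 PS=0]
  L1: frame=0x2A idx=21 entry=0x2B007 [P=1 RW=1 US=1 PS=0]
  L2: frame=0x2B idx=0 entry=0x2E007 [P=1 RW=1 US=1 PS=0]
  L3: frame=0x2E idx=16 entry=0x30007 [P=1 RW=1 US=1 PS=0]
  ⇒ phys 0x30C63  [4 reads]
#1 VA=0xB840161E8E6 (w,user):
  L0: frame=0x29 idx=23 entry=0x32007 [P=1 RW=1 US=1 PS=0]
  L1: frame=0x32 idx=16 entry=0x35007 [P=1 RW=1 US=1 PS=0]
  L2: frame=0x35 idx=11 entry=0x39007 [P=1 RW=1 US=1 PS=0]
  L3: frame=0x39 idx=30 entry=0x3C007 [P=1 RW=1 US=1 PS=0]
  ⇒ phys 0x3C8E6  [4 reads]
#2 VA=0xA0540010C63 (r,kernel):
  L0: frame=0x29 idx=20 entry=0x2A007 [P=1 RW=1 US=1 PS=0]
  L1: frame=0x2A idx=21 entry=0x2B007 [P=1 RW=1 US=1 PS=0]
  L2: frame=0x2B idx=0 entry=0x2E007 [P=1 RW=1 US=1 PS=0]
  L3: frame=0x2E idx=16 entry=0x30007 [P=1 RW=1 US=1 PS=0]
  ⇒ phys 0x30C63  [4 reads]

Access #2 PA: 0x30C63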